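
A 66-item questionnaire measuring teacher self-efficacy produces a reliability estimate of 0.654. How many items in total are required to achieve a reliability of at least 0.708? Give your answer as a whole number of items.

85

Rearranging the Spearman-Brown formula for n,
n = r_target (1 − r_old) / [ r_old (1 − r_target) ]
n = 0.708 × (1 − 0.654) / [ 0.654 × (1 − 0.708) ]
n = 0.244968 / 0.190968 ≈ 1.2828
Items needed = n × 66 = 1.2828 × 66 ≈ 84.66 → round up to 85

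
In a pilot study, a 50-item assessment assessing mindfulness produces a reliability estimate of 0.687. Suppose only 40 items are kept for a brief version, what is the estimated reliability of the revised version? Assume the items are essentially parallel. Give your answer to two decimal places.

n = 40/50 = 0.8
By Spearman-Brown, r_new = n r / (1 + (n − 1) r).
r_new = 0.8·0.687 / [1 + (0.8 − 1)·0.687]
r_new = 0.5496 / 0.8626 ≈ 0.6371

0.64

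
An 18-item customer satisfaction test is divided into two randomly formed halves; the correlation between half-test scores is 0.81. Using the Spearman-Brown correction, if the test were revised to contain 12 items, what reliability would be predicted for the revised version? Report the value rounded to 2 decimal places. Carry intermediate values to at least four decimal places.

Spearman-Brown correction (n = 2): r_full = 2·0.81/(1 + 0.81) = 0.8950
Then adjust to 12 items: n = 12/18 = 0.6667
r_new = n·r_full / (1 + (n − 1)·r_full) = 0.5967 / 0.7017 ≈ 0.8504

0.85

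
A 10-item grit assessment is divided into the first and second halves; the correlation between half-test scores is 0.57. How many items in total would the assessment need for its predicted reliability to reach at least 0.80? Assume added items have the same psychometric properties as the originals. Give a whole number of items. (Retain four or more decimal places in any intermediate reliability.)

r_full = 2(0.57)/(1 + 0.57) = 0.7261
Solve Spearman-Brown for n: n = 0.80(1 − 0.7261) / [0.7261(1 − 0.80)] = 1.5089
Required items = 1.5089 × 10 = 15.09, so 16 items.

16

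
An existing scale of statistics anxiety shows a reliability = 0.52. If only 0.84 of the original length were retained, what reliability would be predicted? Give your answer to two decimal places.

Spearman-Brown: r_new = n·r / (1 + (n − 1)·r)
r_new = 0.84·0.52 / [1 + (0.84 − 1)·0.52]
r_new = 0.4368 / 0.9168 ≈ 0.4764

0.48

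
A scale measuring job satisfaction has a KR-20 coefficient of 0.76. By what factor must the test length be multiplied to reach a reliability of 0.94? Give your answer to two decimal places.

Spearman-Brown solved for the length factor n:
n = r*(1 − r) / [ r (1 − r*) ]
n = 0.94(1 − 0.76) / [0.76(1 − 0.94)]
  = 0.2256 / 0.0456 = 4.9474

4.95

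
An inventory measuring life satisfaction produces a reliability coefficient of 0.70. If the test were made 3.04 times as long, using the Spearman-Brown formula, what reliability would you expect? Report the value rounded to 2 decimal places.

0.88

By Spearman-Brown, r_new = n r / (1 + (n − 1) r).
r_new = (3.04 × 0.70) / (1 + (3.04 − 1) × 0.70)
r_new = 2.1280 / 2.4280 ≈ 0.8764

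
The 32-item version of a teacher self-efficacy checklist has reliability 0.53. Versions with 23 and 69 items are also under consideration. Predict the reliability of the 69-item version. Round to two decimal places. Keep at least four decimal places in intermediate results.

0.71

The 23-item form is not needed; work directly from the 32-item form with n = 69/32 = 2.1562.
r_{69} = n·r / (1 + (n − 1)·r) = 1.1428 / 1.6128 ≈ 0.7086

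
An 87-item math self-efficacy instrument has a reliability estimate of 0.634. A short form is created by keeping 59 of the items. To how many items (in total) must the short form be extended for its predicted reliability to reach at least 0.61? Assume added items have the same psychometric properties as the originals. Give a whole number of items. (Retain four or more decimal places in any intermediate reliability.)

79

Short-form reliability: n = 59/87 = 0.6782; r_59 = n·r/(1+(n−1)r) ≈ 0.5402
Length factor from the short form to reach 0.61: n' = 0.61(1 − 0.5402) / [0.5402(1 − 0.61)] ≈ 1.3313
Total items = 1.3313 × 59 = 78.55, rounded up to 79.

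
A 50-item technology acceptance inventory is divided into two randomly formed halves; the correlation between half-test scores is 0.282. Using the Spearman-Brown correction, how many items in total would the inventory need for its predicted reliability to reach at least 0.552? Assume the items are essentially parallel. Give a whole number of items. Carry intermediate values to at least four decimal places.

Corrected full-test reliability: r_full = 2 × 0.282 / (1 + 0.282) ≈ 0.4399
Solve Spearman-Brown for n: n = 0.552(1 − 0.4399) / [0.4399(1 − 0.552)] = 1.5688
Required items = 1.5688 × 50 = 78.44, so 79 items.

79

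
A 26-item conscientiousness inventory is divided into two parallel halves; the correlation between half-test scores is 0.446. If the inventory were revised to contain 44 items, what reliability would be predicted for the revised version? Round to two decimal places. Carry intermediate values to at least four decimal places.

First correct the split-half correlation to full-test reliability: r_full = 2 × 0.446 / (1 + 0.446) ≈ 0.6169
Then adjust to 44 items: n = 44/26 = 1.6923
r_new = n·r_full / (1 + (n − 1)·r_full) = 1.0440 / 1.4271 ≈ 0.7316

0.73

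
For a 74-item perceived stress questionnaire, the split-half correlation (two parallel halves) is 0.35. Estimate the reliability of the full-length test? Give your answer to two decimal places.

r_full = 2r_hh / (1 + r_hh) = 2 × 0.35 / (1 + 0.35)
       = 0.7000 / 1.3500 = 0.5185

0.52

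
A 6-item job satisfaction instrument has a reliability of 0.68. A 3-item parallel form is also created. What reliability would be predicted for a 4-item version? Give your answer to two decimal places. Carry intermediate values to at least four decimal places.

0.59

Only the ratio of lengths matters: n = 4/6 = 0.6667
r_{4} = n·r / (1 + (n − 1)·r) = 0.4534 / 0.7734 ≈ 0.5862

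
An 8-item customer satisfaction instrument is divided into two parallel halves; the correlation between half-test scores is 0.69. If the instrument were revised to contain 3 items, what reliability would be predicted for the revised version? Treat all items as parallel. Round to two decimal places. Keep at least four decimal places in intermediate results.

0.63

Full-test reliability from the split-half r: r_full = 2(0.69)/(1 + 0.69) = 0.8166
Then adjust to 3 items: n = 3/8 = 0.3750
r_new = n·r_full / (1 + (n − 1)·r_full) = 0.3062 / 0.4896 ≈ 0.6254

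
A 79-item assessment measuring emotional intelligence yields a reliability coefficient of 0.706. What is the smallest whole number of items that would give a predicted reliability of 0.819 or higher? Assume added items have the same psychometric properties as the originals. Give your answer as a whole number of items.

Spearman-Brown solved for the length factor n:
n = r_target (1 − r_old) / [ r_old (1 − r_target) ]
n = 0.819(1 − 0.706) / [0.706(1 − 0.819)]
  = 0.240786 / 0.127786 = 1.8843
So the test needs 1.8843 × 79 ≈ 148.86 items; rounding up, 149.

149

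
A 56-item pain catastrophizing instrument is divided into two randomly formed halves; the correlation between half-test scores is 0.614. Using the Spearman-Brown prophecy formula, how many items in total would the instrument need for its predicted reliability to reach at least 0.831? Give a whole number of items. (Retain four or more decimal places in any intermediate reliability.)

Corrected full-test reliability: r_full = 2 × 0.614 / (1 + 0.614) ≈ 0.7608
Solve Spearman-Brown for n: n = 0.831(1 − 0.7608) / [0.7608(1 − 0.831)] = 1.5460
Required items = 1.5460 × 56 = 86.58, so 87 items.

87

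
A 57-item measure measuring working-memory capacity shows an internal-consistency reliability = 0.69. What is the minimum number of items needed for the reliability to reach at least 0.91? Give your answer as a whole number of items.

Invert Spearman-Brown to solve for n:
n = r_target (1 − r_old) / [ r_old (1 − r_target) ]
n = [0.91 × 0.31] / [0.69 × 0.09]
n = 0.2821 / 0.0621 ≈ 4.5427
So the test needs 4.5427 × 57 ≈ 258.93 items; rounding up, 259.

259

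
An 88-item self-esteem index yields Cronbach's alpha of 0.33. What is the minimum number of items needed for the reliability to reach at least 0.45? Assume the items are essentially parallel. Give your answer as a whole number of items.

n = 0.45(1 − 0.33) / [0.33(1 − 0.45)]
n = 0.3015 / 0.1815 ≈ 1.6612
Items needed = n × 88 = 1.6612 × 88 ≈ 146.19 → round up to 147

147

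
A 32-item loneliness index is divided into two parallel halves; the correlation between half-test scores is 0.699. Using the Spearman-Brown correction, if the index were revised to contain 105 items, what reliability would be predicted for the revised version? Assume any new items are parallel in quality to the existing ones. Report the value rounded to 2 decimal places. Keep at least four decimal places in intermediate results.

Spearman-Brown correction (n = 2): r_full = 2·0.699/(1 + 0.699) = 0.8228
Then adjust to 105 items: n = 105/32 = 3.2812
r_new = n·r_full / (1 + (n − 1)·r_full) = 2.6998 / 2.8770 ≈ 0.9384

0.94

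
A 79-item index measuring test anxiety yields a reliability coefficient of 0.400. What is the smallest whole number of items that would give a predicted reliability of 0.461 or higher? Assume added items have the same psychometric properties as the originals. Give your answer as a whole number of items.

n = 0.461(1 − 0.400) / [0.400(1 − 0.461)]
  = 0.276600 / 0.215600 = 1.2829
Items needed = n × 79 = 1.2829 × 79 ≈ 101.35 → round up to 102

102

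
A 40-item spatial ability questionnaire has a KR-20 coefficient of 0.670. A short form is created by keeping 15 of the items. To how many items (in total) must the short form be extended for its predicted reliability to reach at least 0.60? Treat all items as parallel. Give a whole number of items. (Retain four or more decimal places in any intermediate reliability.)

30

Short-form reliability: n = 15/40 = 0.3750; r_15 = n·r/(1+(n−1)r) ≈ 0.4323
Length factor from the short form to reach 0.60: n' = 0.60(1 − 0.4323) / [0.4323(1 − 0.60)] ≈ 1.9698
Items = 1.9698 × 15 ≈ 29.55 → 30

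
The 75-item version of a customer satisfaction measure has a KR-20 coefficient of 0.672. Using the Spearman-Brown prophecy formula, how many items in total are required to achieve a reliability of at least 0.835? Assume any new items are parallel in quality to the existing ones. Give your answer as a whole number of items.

n = [0.835 × 0.328] / [0.672 × 0.165]
  = 0.273880 / 0.110880 = 2.4701
So the test needs 2.4701 × 75 ≈ 185.26 items; rounding up, 186.

186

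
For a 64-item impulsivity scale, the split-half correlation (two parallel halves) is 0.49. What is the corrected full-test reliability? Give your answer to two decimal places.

r_full = 2(0.49) / (1 + 0.49)
r_full = 0.9800 / 1.4900 ≈ 0.6577

0.66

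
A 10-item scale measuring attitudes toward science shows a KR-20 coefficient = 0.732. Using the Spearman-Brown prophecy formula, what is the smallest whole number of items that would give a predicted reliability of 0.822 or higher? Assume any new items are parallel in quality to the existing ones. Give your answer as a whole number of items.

17

n = [0.822 × 0.268] / [0.732 × 0.178]
  = 0.220296 / 0.130296 = 1.6907
So the test needs 1.6907 × 10 ≈ 16.91 items; rounding up, 17.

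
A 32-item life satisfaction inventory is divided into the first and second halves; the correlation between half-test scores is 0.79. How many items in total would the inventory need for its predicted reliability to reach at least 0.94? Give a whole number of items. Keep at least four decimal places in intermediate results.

67

Corrected full-test reliability: r_full = 2 × 0.79 / (1 + 0.79) ≈ 0.8827
Solve Spearman-Brown for n: n = 0.94(1 − 0.8827) / [0.8827(1 − 0.94)] = 2.0819
Items = 2.0819 × 32 ≈ 66.62 → 67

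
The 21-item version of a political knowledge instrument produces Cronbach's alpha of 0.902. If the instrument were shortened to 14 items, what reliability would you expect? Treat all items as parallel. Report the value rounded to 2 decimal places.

Length ratio n = 14/21 = 0.6667
Spearman-Brown: r_new = n·r / (1 + (n − 1)·r)
r_new = (0.6667 × 0.902) / (1 + (0.6667 − 1) × 0.902)
     = 0.6014 / 0.6994 = 0.8599

0.86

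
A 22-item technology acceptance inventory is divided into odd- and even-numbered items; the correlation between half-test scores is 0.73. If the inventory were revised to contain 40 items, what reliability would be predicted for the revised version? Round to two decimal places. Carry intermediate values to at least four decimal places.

0.91

Spearman-Brown correction (n = 2): r_full = 2·0.73/(1 + 0.73) = 0.8439
Then adjust to 40 items: n = 40/22 = 1.8182
r_new = n·r_full / (1 + (n − 1)·r_full) = 1.5344 / 1.6905 ≈ 0.9077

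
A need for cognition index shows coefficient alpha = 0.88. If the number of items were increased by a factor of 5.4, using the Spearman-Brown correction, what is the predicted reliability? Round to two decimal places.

0.98

r_new = 5.4·0.88 / [1 + (5.4 − 1)·0.88]
     = 4.7520 / 4.8720 = 0.9754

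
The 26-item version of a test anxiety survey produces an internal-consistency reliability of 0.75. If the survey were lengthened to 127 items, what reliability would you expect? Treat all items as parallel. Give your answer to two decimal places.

The new length is 127/26 = 4.8846 times the old.
r_new = (4.8846 × 0.75) / (1 + (4.8846 − 1) × 0.75)
r_new = 3.6635 / 3.9135 ≈ 0.9361

0.94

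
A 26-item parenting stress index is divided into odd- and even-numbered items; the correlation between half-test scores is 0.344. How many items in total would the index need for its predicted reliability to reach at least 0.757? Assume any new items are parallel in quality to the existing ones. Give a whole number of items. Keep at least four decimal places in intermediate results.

78

r_full = 2(0.344)/(1 + 0.344) = 0.5119
n = r_tgt(1 − r_full) / [r_full(1 − r_tgt)] = 0.757 × 0.4881 / (0.5119 × 0.243) ≈ 2.9704
Items = 2.9704 × 26 ≈ 77.23 → 78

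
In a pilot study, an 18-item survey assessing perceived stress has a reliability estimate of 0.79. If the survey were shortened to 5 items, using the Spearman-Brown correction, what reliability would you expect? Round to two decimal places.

n = 5/18 = 0.2778
Apply the Spearman-Brown prophecy formula, r' = nr / [1 + (n − 1)r]:
r_new = (0.2778 × 0.79) / (1 + (0.2778 − 1) × 0.79)
r_new = 0.2195 / 0.4295 ≈ 0.5111

0.51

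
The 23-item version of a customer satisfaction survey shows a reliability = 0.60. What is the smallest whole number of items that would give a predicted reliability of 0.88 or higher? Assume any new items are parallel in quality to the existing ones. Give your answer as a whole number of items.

113

n = 0.88(1 − 0.60) / [0.60(1 − 0.88)]
  = 0.3520 / 0.0720 = 4.8889
Items needed = n × 23 = 4.8889 × 23 ≈ 112.44 → round up to 113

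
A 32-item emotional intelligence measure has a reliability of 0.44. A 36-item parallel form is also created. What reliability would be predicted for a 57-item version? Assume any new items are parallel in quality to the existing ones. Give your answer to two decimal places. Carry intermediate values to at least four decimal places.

0.58

Only the ratio of lengths matters: n = 57/32 = 1.7812
r_{57} = n·r / (1 + (n − 1)·r) = 0.7837 / 1.3437 ≈ 0.5832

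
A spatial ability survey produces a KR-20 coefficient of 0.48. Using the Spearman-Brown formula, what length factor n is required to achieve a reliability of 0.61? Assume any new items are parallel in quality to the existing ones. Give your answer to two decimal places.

Invert Spearman-Brown to solve for n:
n = r_target (1 − r_old) / [ r_old (1 − r_target) ]
n = 0.61(1 − 0.48) / [0.48(1 − 0.61)]
n = 0.3172 / 0.1872 ≈ 1.6944

1.69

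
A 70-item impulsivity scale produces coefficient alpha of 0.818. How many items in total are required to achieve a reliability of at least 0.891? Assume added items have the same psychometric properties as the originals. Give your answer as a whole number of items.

Invert Spearman-Brown to solve for n:
n = r*(1 − r) / [ r (1 − r*) ]
n = 0.891 × (1 − 0.818) / [ 0.818 × (1 − 0.891) ]
  = 0.162162 / 0.089162 = 1.8187
Items needed = n × 70 = 1.8187 × 70 ≈ 127.31 → round up to 128

128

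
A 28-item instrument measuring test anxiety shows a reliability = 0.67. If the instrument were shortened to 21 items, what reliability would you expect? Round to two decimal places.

0.60

n = 21/28 = 0.75
r_new = 0.75·0.67 / [1 + (0.75 − 1)·0.67]
     = 0.5025 / 0.8325 = 0.6036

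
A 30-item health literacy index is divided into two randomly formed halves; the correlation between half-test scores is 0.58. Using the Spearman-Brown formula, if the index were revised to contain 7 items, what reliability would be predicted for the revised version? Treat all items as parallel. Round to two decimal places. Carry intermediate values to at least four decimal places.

0.39

First correct the split-half correlation to full-test reliability: r_full = 2 × 0.58 / (1 + 0.58) ≈ 0.7342
Length factor from 30 to 7 items: n = 7/30 = 0.2333
r_new = n·r_full / (1 + (n − 1)·r_full) = 0.1713 / 0.4371 ≈ 0.3919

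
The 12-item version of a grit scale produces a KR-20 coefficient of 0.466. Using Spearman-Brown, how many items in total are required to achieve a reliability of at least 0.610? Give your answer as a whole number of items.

Spearman-Brown solved for the length factor n:
n = r*(1 − r) / [ r (1 − r*) ]
n = 0.610(1 − 0.466) / [0.466(1 − 0.610)]
  = 0.325740 / 0.181740 = 1.7923
Items needed = n × 12 = 1.7923 × 12 ≈ 21.51 → round up to 22

22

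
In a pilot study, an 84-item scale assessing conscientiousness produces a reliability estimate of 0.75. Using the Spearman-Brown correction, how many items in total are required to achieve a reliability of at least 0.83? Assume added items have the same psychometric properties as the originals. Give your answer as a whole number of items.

Spearman-Brown solved for the length factor n:
n = r*(1 − r) / [ r (1 − r*) ]
n = 0.83 × (1 − 0.75) / [ 0.75 × (1 − 0.83) ]
n = 0.2075 / 0.1275 ≈ 1.6275
So the test needs 1.6275 × 84 ≈ 136.71 items; rounding up, 137.

137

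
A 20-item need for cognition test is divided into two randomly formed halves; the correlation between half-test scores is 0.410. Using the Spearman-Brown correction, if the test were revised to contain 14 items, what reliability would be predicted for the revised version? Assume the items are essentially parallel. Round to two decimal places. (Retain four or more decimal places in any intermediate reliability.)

0.49

Full-test reliability from the split-half r: r_full = 2(0.410)/(1 + 0.410) = 0.5816
Then adjust to 14 items: n = 14/20 = 0.7000
r_new = n·r_full / (1 + (n − 1)·r_full) = 0.4071 / 0.8255 ≈ 0.4932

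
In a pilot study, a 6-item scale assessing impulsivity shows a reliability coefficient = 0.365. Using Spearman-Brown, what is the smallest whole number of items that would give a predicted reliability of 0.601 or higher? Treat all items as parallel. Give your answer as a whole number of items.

n = 0.601(1 − 0.365) / [0.365(1 − 0.601)]
n = 0.381635 / 0.145635 ≈ 2.6205
2.6205 × 6 = 15.72 → 16 items

16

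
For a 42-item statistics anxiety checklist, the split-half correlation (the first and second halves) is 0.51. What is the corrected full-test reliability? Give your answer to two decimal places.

0.68

Apply the Spearman-Brown correction with n = 2:
r_full = 2(0.51) / (1 + 0.51)
       = 1.0200 / 1.5100 = 0.6755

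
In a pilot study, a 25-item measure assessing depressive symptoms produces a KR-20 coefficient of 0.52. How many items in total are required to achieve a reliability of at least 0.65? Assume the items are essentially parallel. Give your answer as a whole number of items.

Rearranging the Spearman-Brown formula for n,
n = r_target (1 − r_old) / [ r_old (1 − r_target) ]
n = 0.65(1 − 0.52) / [0.52(1 − 0.65)]
  = 0.3120 / 0.1820 = 1.7143
1.7143 × 25 = 42.86 → 43 items

43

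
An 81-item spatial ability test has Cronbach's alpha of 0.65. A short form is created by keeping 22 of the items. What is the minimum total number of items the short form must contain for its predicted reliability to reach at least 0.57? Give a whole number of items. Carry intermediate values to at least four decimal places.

Short-form reliability: n = 22/81 = 0.2716; r_22 = n·r/(1+(n−1)r) ≈ 0.3353
Then solve for n' with r_old = 0.3353, r_target = 0.57: n' = 0.57(1 − 0.3353)/[0.3353(1 − 0.57)] = 2.6278
Total items = 2.6278 × 22 = 57.81, rounded up to 58.

58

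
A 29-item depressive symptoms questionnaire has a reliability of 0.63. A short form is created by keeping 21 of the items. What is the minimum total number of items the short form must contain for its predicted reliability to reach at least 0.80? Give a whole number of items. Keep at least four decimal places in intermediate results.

69

First, r for the 21-item form: n = 21/29 = 0.7241, so r_21 = 0.7241·0.63/(1 + (0.7241 − 1)·0.63) = 0.5522
Then solve for n' with r_old = 0.5522, r_target = 0.80: n' = 0.80(1 − 0.5522)/[0.5522(1 − 0.80)] = 3.2438
Total items = 3.2438 × 21 = 68.12, rounded up to 69.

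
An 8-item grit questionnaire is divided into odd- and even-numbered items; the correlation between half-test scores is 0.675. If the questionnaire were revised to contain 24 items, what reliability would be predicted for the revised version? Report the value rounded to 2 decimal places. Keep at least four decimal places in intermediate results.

Spearman-Brown correction (n = 2): r_full = 2·0.675/(1 + 0.675) = 0.8060
Then adjust to 24 items: n = 24/8 = 3.0000
r_new = n·r_full / (1 + (n − 1)·r_full) = 2.4180 / 2.6120 ≈ 0.9257

0.93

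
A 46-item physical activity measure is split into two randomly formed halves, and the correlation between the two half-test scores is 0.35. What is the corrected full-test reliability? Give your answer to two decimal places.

Apply the Spearman-Brown correction with n = 2:
r_full = 2r_hh / (1 + r_hh) = 2 × 0.35 / (1 + 0.35)
       = 0.7000 / 1.3500 = 0.5185

0.52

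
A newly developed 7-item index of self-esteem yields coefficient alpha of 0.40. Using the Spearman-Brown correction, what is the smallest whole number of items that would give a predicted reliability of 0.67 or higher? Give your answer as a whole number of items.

22

n = [0.67 × 0.60] / [0.40 × 0.33]
  = 0.4020 / 0.1320 = 3.0455
3.0455 × 7 = 21.32 → 22 items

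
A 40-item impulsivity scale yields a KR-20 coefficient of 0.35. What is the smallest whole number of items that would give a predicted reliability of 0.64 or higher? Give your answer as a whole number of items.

133

n = [0.64 × 0.65] / [0.35 × 0.36]
n = 0.4160 / 0.1260 ≈ 3.3016
Items needed = n × 40 = 3.3016 × 40 ≈ 132.06 → round up to 133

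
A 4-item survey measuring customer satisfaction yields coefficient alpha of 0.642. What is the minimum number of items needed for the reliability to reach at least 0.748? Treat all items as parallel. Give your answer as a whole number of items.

7

Rearranging the Spearman-Brown formula for n,
n = r*(1 − r) / [ r (1 − r*) ]
n = 0.748(1 − 0.642) / [0.642(1 − 0.748)]
n = 0.267784 / 0.161784 ≈ 1.6552
So the test needs 1.6552 × 4 ≈ 6.62 items; rounding up, 7.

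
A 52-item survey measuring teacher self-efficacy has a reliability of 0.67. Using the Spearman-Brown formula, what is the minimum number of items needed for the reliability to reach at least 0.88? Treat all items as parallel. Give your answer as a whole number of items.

188

Spearman-Brown solved for the length factor n:
n = r*(1 − r) / [ r (1 − r*) ]
n = 0.88 × (1 − 0.67) / [ 0.67 × (1 − 0.88) ]
n = 0.2904 / 0.0804 ≈ 3.6119
3.6119 × 52 = 187.82 → 188 items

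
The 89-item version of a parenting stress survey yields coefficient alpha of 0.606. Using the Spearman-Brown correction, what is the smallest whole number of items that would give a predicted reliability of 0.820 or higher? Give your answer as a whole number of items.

Invert Spearman-Brown to solve for n:
n = r*(1 − r) / [ r (1 − r*) ]
n = 0.820 × (1 − 0.606) / [ 0.606 × (1 − 0.820) ]
n = 0.323080 / 0.109080 ≈ 2.9619
2.9619 × 89 = 263.61 → 264 items

264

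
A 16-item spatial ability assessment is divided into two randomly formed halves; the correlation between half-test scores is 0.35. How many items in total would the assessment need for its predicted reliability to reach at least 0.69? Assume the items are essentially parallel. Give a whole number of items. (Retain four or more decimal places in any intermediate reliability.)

r_full = 2(0.35)/(1 + 0.35) = 0.5185
n = r_tgt(1 − r_full) / [r_full(1 − r_tgt)] = 0.69 × 0.4815 / (0.5185 × 0.31) ≈ 2.0670
Required items = 2.0670 × 16 = 33.07, so 34 items.

34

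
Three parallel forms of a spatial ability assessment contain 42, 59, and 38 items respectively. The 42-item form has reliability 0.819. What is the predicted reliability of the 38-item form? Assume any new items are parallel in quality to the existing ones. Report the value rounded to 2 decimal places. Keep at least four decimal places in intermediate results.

The 59-item form is not needed; work directly from the 42-item form with n = 38/42 = 0.9048.
r_{38} = n·r / (1 + (n − 1)·r) = 0.7410 / 0.9220 ≈ 0.8037

0.80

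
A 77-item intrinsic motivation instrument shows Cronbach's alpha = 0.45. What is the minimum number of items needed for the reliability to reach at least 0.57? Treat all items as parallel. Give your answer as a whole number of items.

125

Spearman-Brown solved for the length factor n:
n = r_target (1 − r_old) / [ r_old (1 − r_target) ]
n = 0.57(1 − 0.45) / [0.45(1 − 0.57)]
n = 0.3135 / 0.1935 ≈ 1.6202
1.6202 × 77 = 124.76 → 125 items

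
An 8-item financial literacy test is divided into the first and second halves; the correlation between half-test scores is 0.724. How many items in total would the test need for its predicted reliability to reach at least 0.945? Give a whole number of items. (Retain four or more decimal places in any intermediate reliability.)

r_full = 2(0.724)/(1 + 0.724) = 0.8399
n = r_tgt(1 − r_full) / [r_full(1 − r_tgt)] = 0.945 × 0.1601 / (0.8399 × 0.055) ≈ 3.2752
Required items = 3.2752 × 8 = 26.20, so 27 items.

27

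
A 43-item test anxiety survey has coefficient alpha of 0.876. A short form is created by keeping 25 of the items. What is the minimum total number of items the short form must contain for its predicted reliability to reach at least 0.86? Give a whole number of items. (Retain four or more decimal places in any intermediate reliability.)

First, r for the 25-item form: n = 25/43 = 0.5814, so r_25 = 0.5814·0.876/(1 + (0.5814 − 1)·0.876) = 0.8042
Length factor from the short form to reach 0.86: n' = 0.86(1 − 0.8042) / [0.8042(1 − 0.86)] ≈ 1.4956
Total items = 1.4956 × 25 = 37.39, rounded up to 38.

38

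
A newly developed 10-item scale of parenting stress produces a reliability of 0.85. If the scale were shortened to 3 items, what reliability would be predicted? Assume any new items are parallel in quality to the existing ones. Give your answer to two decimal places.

0.63

The new length is 3/10 = 0.3 times the old.
r_new = 0.3·0.85 / [1 + (0.3 − 1)·0.85]
r_new = 0.2550 / 0.4050 ≈ 0.6296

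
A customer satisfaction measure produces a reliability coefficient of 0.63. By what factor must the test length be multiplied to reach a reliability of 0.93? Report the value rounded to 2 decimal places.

7.80

Spearman-Brown solved for the length factor n:
n = r_target (1 − r_old) / [ r_old (1 − r_target) ]
n = 0.93(1 − 0.63) / [0.63(1 − 0.93)]
n = 0.3441 / 0.0441 ≈ 7.8027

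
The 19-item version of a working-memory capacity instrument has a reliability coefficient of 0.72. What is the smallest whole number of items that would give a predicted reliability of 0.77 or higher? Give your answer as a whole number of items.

n = [0.77 × 0.28] / [0.72 × 0.23]
n = 0.2156 / 0.1656 ≈ 1.3019
1.3019 × 19 = 24.74 → 25 items

25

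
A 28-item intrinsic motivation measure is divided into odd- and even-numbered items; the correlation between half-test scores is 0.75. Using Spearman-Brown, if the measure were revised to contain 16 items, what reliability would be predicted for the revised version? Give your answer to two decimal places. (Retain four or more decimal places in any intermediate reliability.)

0.77

Full-test reliability from the split-half r: r_full = 2(0.75)/(1 + 0.75) = 0.8571
Then adjust to 16 items: n = 16/28 = 0.5714
r_new = n·r_full / (1 + (n − 1)·r_full) = 0.4897 / 0.6326 ≈ 0.7741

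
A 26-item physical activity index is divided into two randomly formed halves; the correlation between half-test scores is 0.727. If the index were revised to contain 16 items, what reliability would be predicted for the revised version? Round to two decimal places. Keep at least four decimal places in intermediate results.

0.77

Full-test reliability from the split-half r: r_full = 2(0.727)/(1 + 0.727) = 0.8419
Then adjust to 16 items: n = 16/26 = 0.6154
r_new = n·r_full / (1 + (n − 1)·r_full) = 0.5181 / 0.6762 ≈ 0.7662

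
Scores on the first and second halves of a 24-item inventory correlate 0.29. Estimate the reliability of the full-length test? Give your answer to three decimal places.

The full test is twice the length of either half (n = 2).
r_full = 2r_hh / (1 + r_hh) = 2 × 0.29 / (1 + 0.29)
       = 0.5800 / 1.2900 = 0.4496

0.450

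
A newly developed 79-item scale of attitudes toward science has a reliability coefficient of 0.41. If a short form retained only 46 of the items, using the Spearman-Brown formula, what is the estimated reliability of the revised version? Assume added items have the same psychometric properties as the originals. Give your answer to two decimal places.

0.29

n = 46/79 = 0.5823
Apply the Spearman-Brown prophecy formula, r' = nr / [1 + (n − 1)r]:
r_new = 0.5823·0.41 / [1 + (0.5823 − 1)·0.41]
r_new = 0.2387 / 0.8287 ≈ 0.2880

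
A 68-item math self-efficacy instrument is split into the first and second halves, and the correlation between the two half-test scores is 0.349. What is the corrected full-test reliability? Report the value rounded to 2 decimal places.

0.52

r_full = 2r_hh / (1 + r_hh) = 2 × 0.349 / (1 + 0.349)
r_full = 0.6980 / 1.3490 ≈ 0.5174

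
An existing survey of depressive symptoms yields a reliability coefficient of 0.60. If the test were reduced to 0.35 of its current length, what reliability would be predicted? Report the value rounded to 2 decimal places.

By Spearman-Brown, r_new = n r / (1 + (n − 1) r).
r_new = (0.35 × 0.60) / (1 + (0.35 − 1) × 0.60)
     = 0.2100 / 0.6100 = 0.3443

0.34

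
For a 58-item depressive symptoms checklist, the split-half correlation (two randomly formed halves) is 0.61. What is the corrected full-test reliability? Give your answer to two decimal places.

0.76

Apply the Spearman-Brown correction with n = 2:
r_full = 2(0.61) / (1 + 0.61)
r_full = 1.2200 / 1.6100 ≈ 0.7578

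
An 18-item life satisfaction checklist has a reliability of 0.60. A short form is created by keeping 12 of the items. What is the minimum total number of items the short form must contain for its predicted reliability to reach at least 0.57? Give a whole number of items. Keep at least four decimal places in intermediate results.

16

Short-form reliability: n = 12/18 = 0.6667; r_12 = n·r/(1+(n−1)r) ≈ 0.5000
Length factor from the short form to reach 0.57: n' = 0.57(1 − 0.5000) / [0.5000(1 − 0.57)] ≈ 1.3256
Total items = 1.3256 × 12 = 15.91, rounded up to 16.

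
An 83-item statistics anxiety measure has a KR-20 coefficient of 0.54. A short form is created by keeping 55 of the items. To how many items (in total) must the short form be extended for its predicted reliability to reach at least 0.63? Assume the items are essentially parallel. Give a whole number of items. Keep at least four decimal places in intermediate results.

121

First, r for the 55-item form: n = 55/83 = 0.6627, so r_55 = 0.6627·0.54/(1 + (0.6627 − 1)·0.54) = 0.4376
Then solve for n' with r_old = 0.4376, r_target = 0.63: n' = 0.63(1 − 0.4376)/[0.4376(1 − 0.63)] = 2.1883
Items = 2.1883 × 55 ≈ 120.36 → 121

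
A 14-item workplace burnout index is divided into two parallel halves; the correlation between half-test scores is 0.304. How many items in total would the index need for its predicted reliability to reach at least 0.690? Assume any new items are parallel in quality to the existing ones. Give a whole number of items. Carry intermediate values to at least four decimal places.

36

Corrected full-test reliability: r_full = 2 × 0.304 / (1 + 0.304) ≈ 0.4663
n = r_tgt(1 − r_full) / [r_full(1 − r_tgt)] = 0.690 × 0.5337 / (0.4663 × 0.310) ≈ 2.5475
Required items = 2.5475 × 14 = 35.66, so 36 items.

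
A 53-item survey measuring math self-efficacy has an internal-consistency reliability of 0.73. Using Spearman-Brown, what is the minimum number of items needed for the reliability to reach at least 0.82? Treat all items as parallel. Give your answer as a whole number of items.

90

Spearman-Brown solved for the length factor n:
n = r*(1 − r) / [ r (1 − r*) ]
n = [0.82 × 0.27] / [0.73 × 0.18]
n = 0.2214 / 0.1314 ≈ 1.6849
Items needed = n × 53 = 1.6849 × 53 ≈ 89.30 → round up to 90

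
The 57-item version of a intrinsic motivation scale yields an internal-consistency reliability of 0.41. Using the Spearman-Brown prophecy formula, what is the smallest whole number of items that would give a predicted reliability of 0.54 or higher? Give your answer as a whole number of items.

n = 0.54 × (1 − 0.41) / [ 0.41 × (1 − 0.54) ]
  = 0.3186 / 0.1886 = 1.6893
So the test needs 1.6893 × 57 ≈ 96.29 items; rounding up, 97.

97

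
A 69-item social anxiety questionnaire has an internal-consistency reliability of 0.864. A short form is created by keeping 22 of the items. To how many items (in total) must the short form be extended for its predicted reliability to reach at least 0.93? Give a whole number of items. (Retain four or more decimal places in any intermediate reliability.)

First, r for the 22-item form: n = 22/69 = 0.3188, so r_22 = 0.3188·0.864/(1 + (0.3188 − 1)·0.864) = 0.6695
Then solve for n' with r_old = 0.6695, r_target = 0.93: n' = 0.93(1 − 0.6695)/[0.6695(1 − 0.93)] = 6.5585
Total items = 6.5585 × 22 = 144.29, rounded up to 145.

145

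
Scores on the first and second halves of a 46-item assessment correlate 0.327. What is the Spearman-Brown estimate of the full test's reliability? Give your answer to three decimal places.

0.493

r_full = 2r_hh / (1 + r_hh) = 2 × 0.327 / (1 + 0.327)
       = 0.6540 / 1.3270 = 0.4928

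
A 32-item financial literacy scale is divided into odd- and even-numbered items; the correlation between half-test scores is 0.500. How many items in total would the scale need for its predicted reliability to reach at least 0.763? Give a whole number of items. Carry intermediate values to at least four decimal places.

Corrected full-test reliability: r_full = 2 × 0.500 / (1 + 0.500) ≈ 0.6667
n = r_tgt(1 − r_full) / [r_full(1 − r_tgt)] = 0.763 × 0.3333 / (0.6667 × 0.237) ≈ 1.6095
Required items = 1.6095 × 32 = 51.50, so 52 items.

52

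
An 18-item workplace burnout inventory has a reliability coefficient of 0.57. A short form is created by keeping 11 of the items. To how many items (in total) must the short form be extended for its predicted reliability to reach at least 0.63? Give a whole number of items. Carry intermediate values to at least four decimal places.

First, r for the 11-item form: n = 11/18 = 0.6111, so r_11 = 0.6111·0.57/(1 + (0.6111 − 1)·0.57) = 0.4475
Then solve for n' with r_old = 0.4475, r_target = 0.63: n' = 0.63(1 − 0.4475)/[0.4475(1 − 0.63)] = 2.1022
Items = 2.1022 × 11 ≈ 23.12 → 24

24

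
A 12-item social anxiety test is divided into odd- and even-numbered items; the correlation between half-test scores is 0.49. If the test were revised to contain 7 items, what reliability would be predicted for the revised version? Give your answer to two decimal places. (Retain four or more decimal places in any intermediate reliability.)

0.53

First correct the split-half correlation to full-test reliability: r_full = 2 × 0.49 / (1 + 0.49) ≈ 0.6577
Then adjust to 7 items: n = 7/12 = 0.5833
r_new = n·r_full / (1 + (n − 1)·r_full) = 0.3836 / 0.7259 ≈ 0.5284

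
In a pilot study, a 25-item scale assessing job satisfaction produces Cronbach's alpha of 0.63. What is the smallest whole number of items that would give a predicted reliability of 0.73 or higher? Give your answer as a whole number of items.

40

Invert Spearman-Brown to solve for n:
n = r*(1 − r) / [ r (1 − r*) ]
n = 0.73(1 − 0.63) / [0.63(1 − 0.73)]
n = 0.2701 / 0.1701 ≈ 1.5879
So the test needs 1.5879 × 25 ≈ 39.70 items; rounding up, 40.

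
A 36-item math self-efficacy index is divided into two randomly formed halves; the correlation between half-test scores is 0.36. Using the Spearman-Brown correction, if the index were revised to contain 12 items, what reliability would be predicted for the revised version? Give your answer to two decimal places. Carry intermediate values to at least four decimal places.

0.27

Full-test reliability from the split-half r: r_full = 2(0.36)/(1 + 0.36) = 0.5294
Length factor from 36 to 12 items: n = 12/36 = 0.3333
r_new = n·r_full / (1 + (n − 1)·r_full) = 0.1764 / 0.6470 ≈ 0.2726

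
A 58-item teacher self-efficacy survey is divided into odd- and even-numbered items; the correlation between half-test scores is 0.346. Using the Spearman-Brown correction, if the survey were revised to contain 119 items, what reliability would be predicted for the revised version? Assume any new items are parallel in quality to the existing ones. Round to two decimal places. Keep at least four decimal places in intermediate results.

Full-test reliability from the split-half r: r_full = 2(0.346)/(1 + 0.346) = 0.5141
Then adjust to 119 items: n = 119/58 = 2.0517
r_new = n·r_full / (1 + (n − 1)·r_full) = 1.0548 / 1.5407 ≈ 0.6846

0.68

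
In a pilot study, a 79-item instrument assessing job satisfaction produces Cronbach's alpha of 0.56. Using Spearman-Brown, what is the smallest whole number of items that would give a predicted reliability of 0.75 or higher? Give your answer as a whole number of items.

Rearranging the Spearman-Brown formula for n,
n = r*(1 − r) / [ r (1 − r*) ]
n = [0.75 × 0.44] / [0.56 × 0.25]
  = 0.3300 / 0.1400 = 2.3571
So the test needs 2.3571 × 79 ≈ 186.21 items; rounding up, 187.

187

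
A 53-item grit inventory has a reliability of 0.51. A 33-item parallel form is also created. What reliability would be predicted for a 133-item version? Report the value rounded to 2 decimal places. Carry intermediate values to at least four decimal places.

0.72

The 33-item form is not needed; work directly from the 53-item form with n = 133/53 = 2.5094.
r_{133} = n·r / (1 + (n − 1)·r) = 1.2798 / 1.7698 ≈ 0.7231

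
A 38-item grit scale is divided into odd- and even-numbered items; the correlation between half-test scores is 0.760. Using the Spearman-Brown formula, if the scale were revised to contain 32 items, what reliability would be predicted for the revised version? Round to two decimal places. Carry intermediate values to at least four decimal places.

0.84

Full-test reliability from the split-half r: r_full = 2(0.760)/(1 + 0.760) = 0.8636
Length factor from 38 to 32 items: n = 32/38 = 0.8421
r_new = n·r_full / (1 + (n − 1)·r_full) = 0.7272 / 0.8636 ≈ 0.8421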